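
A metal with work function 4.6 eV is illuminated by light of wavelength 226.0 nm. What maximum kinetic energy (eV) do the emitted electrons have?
0.8860 eV

Using Einstein's photoelectric equation: KE_max = hf - φ = hc/λ - φ

First, calculate the photon energy:
E_photon = hc/λ = (6.626×10⁻³⁴ J·s)(3×10⁸ m/s) / (226.0×10⁻⁹ m)
E_photon = 5.4860 eV

Then, the maximum kinetic energy:
KE_max = E_photon - φ = 5.4860 eV - 4.6 eV = 0.8860 eV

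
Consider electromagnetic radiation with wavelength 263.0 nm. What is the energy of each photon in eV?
4.7142 eV

Using E = hf = hc/λ:

E = hc/λ = (6.626×10⁻³⁴ J·s)(3×10⁸ m/s) / (263.0×10⁻⁹ m)
E = 4.7142 eV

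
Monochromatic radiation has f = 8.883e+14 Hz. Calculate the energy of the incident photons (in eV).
3.6737 eV

Using E = hf:

E = hf = (6.626×10⁻³⁴ J·s)(8.883e+14 Hz)
E = 3.6737 eV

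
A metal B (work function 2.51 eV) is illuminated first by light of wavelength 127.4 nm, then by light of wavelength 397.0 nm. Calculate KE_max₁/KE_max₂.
11.7807

Using Einstein's equation: KE_max = hc/λ - φ

For λ₁ = 127.4 nm:
E₁ = hc/λ₁ = 9.7319 eV
KE₁ = E₁ - φ = 9.7319 - 2.51 = 7.2219 eV

For λ₂ = 397.0 nm:
E₂ = hc/λ₂ = 3.1230 eV
KE₂ = E₂ - φ = 3.1230 - 2.51 = 0.6130 eV

Ratio: KE₁/KE₂ = 7.2219/0.6130 = 11.7807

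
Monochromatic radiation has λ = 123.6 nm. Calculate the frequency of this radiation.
2.4255e+15 Hz

Using the wave equation: c = fλ

Solving for frequency:
f = c/λ = (3×10⁸ m/s) / (123.6×10⁻⁹ m)
f = 2.4255e+15 Hz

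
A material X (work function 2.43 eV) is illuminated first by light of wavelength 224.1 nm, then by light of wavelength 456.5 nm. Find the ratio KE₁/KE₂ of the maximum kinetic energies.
10.8490

Using Einstein's equation: KE_max = hc/λ - φ

For λ₁ = 224.1 nm:
E₁ = hc/λ₁ = 5.5325 eV
KE₁ = E₁ - φ = 5.5325 - 2.43 = 3.1025 eV

For λ₂ = 456.5 nm:
E₂ = hc/λ₂ = 2.7160 eV
KE₂ = E₂ - φ = 2.7160 - 2.43 = 0.2860 eV

Ratio: KE₁/KE₂ = 3.1025/0.2860 = 10.8490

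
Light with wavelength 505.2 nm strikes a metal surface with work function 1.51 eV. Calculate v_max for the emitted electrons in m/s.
5.7630e+05 m/s

First, find the maximum kinetic energy:
E_photon = hc/λ = 2.4542 eV
KE_max = E_photon - φ = 2.4542 - 1.51 = 0.9442 eV

Convert to Joules: KE_max = 0.9442 × 1.602×10⁻¹⁹ J = 1.5127e-19 J

Then use KE = ½mv² to find velocity:
v = √(2·KE/m) = √(2 × 1.5127e-19 J / 9.109e-31 kg)
v = 5.7630e+05 m/s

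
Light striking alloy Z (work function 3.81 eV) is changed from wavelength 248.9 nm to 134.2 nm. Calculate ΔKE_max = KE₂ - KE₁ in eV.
4.2575 eV

Using Einstein's equation: KE_max = hc/λ - φ

For λ₁ = 248.9 nm:
KE₁ = hc/λ₁ - φ = 4.9813 - 3.81 = 1.1713 eV

For λ₂ = 134.2 nm:
KE₂ = hc/λ₂ - φ = 9.2388 - 3.81 = 5.4288 eV

Change in KE:
ΔKE = KE₂ - KE₁ = 5.4288 - 1.1713 = 4.2575 eV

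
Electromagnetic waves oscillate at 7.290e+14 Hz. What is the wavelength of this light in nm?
411.24 nm

Using the wave equation: c = fλ

Solving for wavelength:
λ = c/f = (3×10⁸ m/s) / (7.290e+14 Hz)
λ = 411.24 nm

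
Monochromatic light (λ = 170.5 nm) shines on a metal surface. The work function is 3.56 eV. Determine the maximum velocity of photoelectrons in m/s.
1.1427e+06 m/s

First, find the maximum kinetic energy:
E_photon = hc/λ = 7.2718 eV
KE_max = E_photon - φ = 7.2718 - 3.56 = 3.7118 eV

Convert to Joules: KE_max = 3.7118 × 1.602×10⁻¹⁹ J = 5.9470e-19 J

Then use KE = ½mv² to find velocity:
v = √(2·KE/m) = √(2 × 5.9470e-19 J / 9.109e-31 kg)
v = 1.1427e+06 m/s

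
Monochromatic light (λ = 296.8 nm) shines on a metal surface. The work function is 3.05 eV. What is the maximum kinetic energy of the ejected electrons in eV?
1.1274 eV

Using Einstein's photoelectric equation: KE_max = hf - φ = hc/λ - φ

First, calculate the photon energy:
E_photon = hc/λ = (6.626×10⁻³⁴ J·s)(3×10⁸ m/s) / (296.8×10⁻⁹ m)
E_photon = 4.1774 eV

Then, the maximum kinetic energy:
KE_max = E_photon - φ = 4.1774 eV - 3.05 eV = 1.1274 eV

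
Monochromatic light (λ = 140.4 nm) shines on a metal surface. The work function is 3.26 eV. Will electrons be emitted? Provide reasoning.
Yes

For photoemission, the photon energy must exceed the work function.

Photon energy: E = hc/λ = 8.8308 eV
Work function: φ = 3.26 eV

Since E_photon (8.8308 eV) > φ (3.26 eV), photoemission WILL occur.
The threshold wavelength is λ₀ = hc/φ = 380.3 nm.
Since 140.4 nm < 380.3 nm, the light has sufficient energy.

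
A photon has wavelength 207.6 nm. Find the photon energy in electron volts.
5.9723 eV

Using E = hf = hc/λ:

E = hc/λ = (6.626×10⁻³⁴ J·s)(3×10⁸ m/s) / (207.6×10⁻⁹ m)
E = 5.9723 eV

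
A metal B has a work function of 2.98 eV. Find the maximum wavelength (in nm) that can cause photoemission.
416.05 nm

The threshold wavelength is when the photon energy equals the work function:
hc/λ₀ = φ

Solving for λ₀:
λ₀ = hc/φ = (6.626×10⁻³⁴ J·s)(3×10⁸ m/s) / (2.98 eV × 1.602×10⁻¹⁹ J/eV)
λ₀ = 416.05 nm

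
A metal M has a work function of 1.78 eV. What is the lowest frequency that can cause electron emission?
4.3040e+14 Hz

The threshold frequency is when the photon energy equals the work function:
hf₀ = φ

Solving for f₀:
f₀ = φ/h = (1.78 eV × 1.602×10⁻¹⁹ J/eV) / (6.626×10⁻³⁴ J·s)
f₀ = 4.3040e+14 Hz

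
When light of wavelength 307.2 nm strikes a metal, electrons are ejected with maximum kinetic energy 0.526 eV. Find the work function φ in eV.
3.51 eV

From Einstein's photoelectric equation: KE_max = hf - φ = hc/λ - φ

Rearranging for φ:
φ = hc/λ - KE_max

Calculate photon energy:
E_photon = hc/λ = 4.0359 eV

Therefore:
φ = 4.0359 - 0.526 = 3.51 eV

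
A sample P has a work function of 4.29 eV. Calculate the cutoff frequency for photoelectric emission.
1.0373e+15 Hz

The threshold frequency is when the photon energy equals the work function:
hf₀ = φ

Solving for f₀:
f₀ = φ/h = (4.29 eV × 1.602×10⁻¹⁹ J/eV) / (6.626×10⁻³⁴ J·s)
f₀ = 1.0373e+15 Hz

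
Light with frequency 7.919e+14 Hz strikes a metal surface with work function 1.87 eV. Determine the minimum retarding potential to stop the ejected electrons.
1.4050 V

The stopping potential V_s satisfies: eV_s = KE_max

First, find KE_max using Einstein's equation:
E_photon = hf = (6.626×10⁻³⁴ J·s)(7.919e+14 Hz) = 3.2750 eV
KE_max = E_photon - φ = 3.2750 - 1.87 = 1.4050 eV

Since eV_s = KE_max:
V_s = KE_max/e = 1.4050 V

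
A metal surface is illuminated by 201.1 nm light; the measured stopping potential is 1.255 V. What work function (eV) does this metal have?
4.91 eV

The stopping potential gives the maximum kinetic energy: KE_max = eV_s = 1.255 eV

From Einstein's photoelectric equation: KE_max = hc/λ - φ
Rearranging: φ = hc/λ - KE_max

Calculate photon energy:
E_photon = hc/λ = (6.626×10⁻³⁴ J·s)(3×10⁸ m/s) / (201.1×10⁻⁹ m) = 6.1653 eV

Therefore:
φ = 6.1653 - 1.255 = 4.91 eV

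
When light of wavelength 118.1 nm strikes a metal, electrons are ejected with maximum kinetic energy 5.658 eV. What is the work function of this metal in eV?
4.84 eV

From Einstein's photoelectric equation: KE_max = hf - φ = hc/λ - φ

Rearranging for φ:
φ = hc/λ - KE_max

Calculate photon energy:
E_photon = hc/λ = 10.4982 eV

Therefore:
φ = 10.4982 - 5.658 = 4.84 eV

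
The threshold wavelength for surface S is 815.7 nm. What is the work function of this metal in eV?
1.52 eV

At the threshold wavelength, photon energy equals work function:
φ = hc/λ₀

Calculating:
φ = (6.626×10⁻³⁴ J·s)(3×10⁸ m/s) / (815.7×10⁻⁹ m)
φ = 1.52 eV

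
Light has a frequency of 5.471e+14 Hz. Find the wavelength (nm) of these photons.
547.97 nm

Using the wave equation: c = fλ

Solving for wavelength:
λ = c/f = (3×10⁸ m/s) / (5.471e+14 Hz)
λ = 547.97 nm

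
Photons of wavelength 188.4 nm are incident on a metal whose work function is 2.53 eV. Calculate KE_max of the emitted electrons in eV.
4.0509 eV

Using Einstein's photoelectric equation: KE_max = hf - φ = hc/λ - φ

First, calculate the photon energy:
E_photon = hc/λ = (6.626×10⁻³⁴ J·s)(3×10⁸ m/s) / (188.4×10⁻⁹ m)
E_photon = 6.5809 eV

Then, the maximum kinetic energy:
KE_max = E_photon - φ = 6.5809 eV - 2.53 eV = 4.0509 eV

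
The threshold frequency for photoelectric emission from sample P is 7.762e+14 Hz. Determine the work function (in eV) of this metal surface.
3.21 eV

At the threshold frequency, photon energy equals work function:
φ = hf₀

Calculating:
φ = (6.626×10⁻³⁴ J·s)(7.762e+14 Hz)
φ = 3.21 eV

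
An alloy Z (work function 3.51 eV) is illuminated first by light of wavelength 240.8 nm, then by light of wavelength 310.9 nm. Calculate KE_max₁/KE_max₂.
3.4292

Using Einstein's equation: KE_max = hc/λ - φ

For λ₁ = 240.8 nm:
E₁ = hc/λ₁ = 5.1488 eV
KE₁ = E₁ - φ = 5.1488 - 3.51 = 1.6388 eV

For λ₂ = 310.9 nm:
E₂ = hc/λ₂ = 3.9879 eV
KE₂ = E₂ - φ = 3.9879 - 3.51 = 0.4779 eV

Ratio: KE₁/KE₂ = 1.6388/0.4779 = 3.4292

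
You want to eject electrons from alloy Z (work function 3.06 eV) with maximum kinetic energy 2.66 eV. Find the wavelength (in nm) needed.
216.76 nm

From Einstein's equation: KE_max = hc/λ - φ

Rearranging for λ:
hc/λ = KE_max + φ
λ = hc/(KE_max + φ)

Required photon energy:
E_photon = KE_max + φ = 2.66 + 3.06 = 5.72 eV

Required wavelength:
λ = hc/E_photon = (6.626×10⁻³⁴)(3×10⁸) / (5.72 × 1.602×10⁻¹⁹)
λ = 216.76 nm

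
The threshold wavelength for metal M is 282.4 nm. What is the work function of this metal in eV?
4.39 eV

At the threshold wavelength, photon energy equals work function:
φ = hc/λ₀

Calculating:
φ = (6.626×10⁻³⁴ J·s)(3×10⁸ m/s) / (282.4×10⁻⁹ m)
φ = 4.39 eV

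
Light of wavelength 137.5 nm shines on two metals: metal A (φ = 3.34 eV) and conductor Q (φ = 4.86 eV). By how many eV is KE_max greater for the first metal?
1.5200 eV

Using KE_max = hc/λ - φ for each metal:

Photon energy: E = hc/λ = 9.0170 eV

For metal A (φ₁ = 3.34 eV):
KE₁ = E - φ₁ = 9.0170 - 3.34 = 5.6770 eV

For conductor Q (φ₂ = 4.86 eV):
KE₂ = E - φ₂ = 9.0170 - 4.86 = 4.1570 eV

Difference:
ΔKE = KE₁ - KE₂ = 5.6770 - 4.1570 = 1.5200 eV

Note: The difference equals the difference in work functions: 4.86 - 3.34 = 1.52 eV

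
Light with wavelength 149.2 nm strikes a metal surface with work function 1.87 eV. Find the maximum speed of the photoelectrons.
1.5051e+06 m/s

First, find the maximum kinetic energy:
E_photon = hc/λ = 8.3099 eV
KE_max = E_photon - φ = 8.3099 - 1.87 = 6.4399 eV

Convert to Joules: KE_max = 6.4399 × 1.602×10⁻¹⁹ J = 1.0318e-18 J

Then use KE = ½mv² to find velocity:
v = √(2·KE/m) = √(2 × 1.0318e-18 J / 9.109e-31 kg)
v = 1.5051e+06 m/s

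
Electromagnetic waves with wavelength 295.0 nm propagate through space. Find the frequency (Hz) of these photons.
1.0162e+15 Hz

Using the wave equation: c = fλ

Solving for frequency:
f = c/λ = (3×10⁸ m/s) / (295.0×10⁻⁹ m)
f = 1.0162e+15 Hz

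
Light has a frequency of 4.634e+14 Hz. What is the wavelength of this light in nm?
646.94 nm

Using the wave equation: c = fλ

Solving for wavelength:
λ = c/f = (3×10⁸ m/s) / (4.634e+14 Hz)
λ = 646.94 nm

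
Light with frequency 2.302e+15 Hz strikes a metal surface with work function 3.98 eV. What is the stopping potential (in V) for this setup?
5.5403 V

The stopping potential V_s satisfies: eV_s = KE_max

First, find KE_max using Einstein's equation:
E_photon = hf = (6.626×10⁻³⁴ J·s)(2.302e+15 Hz) = 9.5203 eV
KE_max = E_photon - φ = 9.5203 - 3.98 = 5.5403 eV

Since eV_s = KE_max:
V_s = KE_max/e = 5.5403 V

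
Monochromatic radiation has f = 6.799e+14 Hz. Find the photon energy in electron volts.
2.8118 eV

Using E = hf:

E = hf = (6.626×10⁻³⁴ J·s)(6.799e+14 Hz)
E = 2.8118 eV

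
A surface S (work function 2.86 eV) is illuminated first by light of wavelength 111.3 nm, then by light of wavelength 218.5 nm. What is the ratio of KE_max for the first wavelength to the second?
2.9420

Using Einstein's equation: KE_max = hc/λ - φ

For λ₁ = 111.3 nm:
E₁ = hc/λ₁ = 11.1396 eV
KE₁ = E₁ - φ = 11.1396 - 2.86 = 8.2796 eV

For λ₂ = 218.5 nm:
E₂ = hc/λ₂ = 5.6743 eV
KE₂ = E₂ - φ = 5.6743 - 2.86 = 2.8143 eV

Ratio: KE₁/KE₂ = 8.2796/2.8143 = 2.9420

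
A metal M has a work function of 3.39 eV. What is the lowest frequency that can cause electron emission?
8.1970e+14 Hz

The threshold frequency is when the photon energy equals the work function:
hf₀ = φ

Solving for f₀:
f₀ = φ/h = (3.39 eV × 1.602×10⁻¹⁹ J/eV) / (6.626×10⁻³⁴ J·s)
f₀ = 8.1970e+14 Hz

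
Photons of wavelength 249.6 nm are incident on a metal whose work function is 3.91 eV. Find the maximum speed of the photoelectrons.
6.0986e+05 m/s

First, find the maximum kinetic energy:
E_photon = hc/λ = 4.9673 eV
KE_max = E_photon - φ = 4.9673 - 3.91 = 1.0573 eV

Convert to Joules: KE_max = 1.0573 × 1.602×10⁻¹⁹ J = 1.6940e-19 J

Then use KE = ½mv² to find velocity:
v = √(2·KE/m) = √(2 × 1.6940e-19 J / 9.109e-31 kg)
v = 6.0986e+05 m/s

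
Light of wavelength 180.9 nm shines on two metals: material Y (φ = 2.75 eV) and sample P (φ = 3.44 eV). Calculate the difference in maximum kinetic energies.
0.6900 eV

Using KE_max = hc/λ - φ for each metal:

Photon energy: E = hc/λ = 6.8537 eV

For material Y (φ₁ = 2.75 eV):
KE₁ = E - φ₁ = 6.8537 - 2.75 = 4.1037 eV

For sample P (φ₂ = 3.44 eV):
KE₂ = E - φ₂ = 6.8537 - 3.44 = 3.4137 eV

Difference:
ΔKE = KE₁ - KE₂ = 4.1037 - 3.4137 = 0.6900 eV

Note: The difference equals the difference in work functions: 3.44 - 2.75 = 0.69 eV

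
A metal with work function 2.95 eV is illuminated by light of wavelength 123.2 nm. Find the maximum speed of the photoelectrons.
1.5819e+06 m/s

First, find the maximum kinetic energy:
E_photon = hc/λ = 10.0637 eV
KE_max = E_photon - φ = 10.0637 - 2.95 = 7.1137 eV

Convert to Joules: KE_max = 7.1137 × 1.602×10⁻¹⁹ J = 1.1397e-18 J

Then use KE = ½mv² to find velocity:
v = √(2·KE/m) = √(2 × 1.1397e-18 J / 9.109e-31 kg)
v = 1.5819e+06 m/s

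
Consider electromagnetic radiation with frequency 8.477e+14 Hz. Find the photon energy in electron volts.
3.5058 eV

Using E = hf:

E = hf = (6.626×10⁻³⁴ J·s)(8.477e+14 Hz)
E = 3.5058 eV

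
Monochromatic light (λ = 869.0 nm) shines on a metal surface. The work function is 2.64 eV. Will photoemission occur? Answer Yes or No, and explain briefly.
No

For photoemission, the photon energy must exceed the work function.

Photon energy: E = hc/λ = 1.4267 eV
Work function: φ = 2.64 eV

Since E_photon (1.4267 eV) < φ (2.64 eV), photoemission will NOT occur.
The threshold wavelength is λ₀ = hc/φ = 469.6 nm.
Since 869.0 nm > 469.6 nm, the photons lack sufficient energy.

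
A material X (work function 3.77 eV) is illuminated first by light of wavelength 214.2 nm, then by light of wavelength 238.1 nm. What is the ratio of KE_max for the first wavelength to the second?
1.4043

Using Einstein's equation: KE_max = hc/λ - φ

For λ₁ = 214.2 nm:
E₁ = hc/λ₁ = 5.7882 eV
KE₁ = E₁ - φ = 5.7882 - 3.77 = 2.0182 eV

For λ₂ = 238.1 nm:
E₂ = hc/λ₂ = 5.2072 eV
KE₂ = E₂ - φ = 5.2072 - 3.77 = 1.4372 eV

Ratio: KE₁/KE₂ = 2.0182/1.4372 = 1.4043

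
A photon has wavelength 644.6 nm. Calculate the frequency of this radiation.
4.6508e+14 Hz

Using the wave equation: c = fλ

Solving for frequency:
f = c/λ = (3×10⁸ m/s) / (644.6×10⁻⁹ m)
f = 4.6508e+14 Hz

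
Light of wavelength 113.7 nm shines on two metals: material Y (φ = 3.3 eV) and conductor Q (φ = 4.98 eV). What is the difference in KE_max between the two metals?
1.6800 eV

Using KE_max = hc/λ - φ for each metal:

Photon energy: E = hc/λ = 10.9045 eV

For material Y (φ₁ = 3.3 eV):
KE₁ = E - φ₁ = 10.9045 - 3.3 = 7.6045 eV

For conductor Q (φ₂ = 4.98 eV):
KE₂ = E - φ₂ = 10.9045 - 4.98 = 5.9245 eV

Difference:
ΔKE = KE₁ - KE₂ = 7.6045 - 5.9245 = 1.6800 eV

Note: The difference equals the difference in work functions: 4.98 - 3.3 = 1.68 eV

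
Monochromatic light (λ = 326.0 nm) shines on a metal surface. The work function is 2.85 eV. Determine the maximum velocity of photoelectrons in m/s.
5.7905e+05 m/s

First, find the maximum kinetic energy:
E_photon = hc/λ = 3.8032 eV
KE_max = E_photon - φ = 3.8032 - 2.85 = 0.9532 eV

Convert to Joules: KE_max = 0.9532 × 1.602×10⁻¹⁹ J = 1.5272e-19 J

Then use KE = ½mv² to find velocity:
v = √(2·KE/m) = √(2 × 1.5272e-19 J / 9.109e-31 kg)
v = 5.7905e+05 m/s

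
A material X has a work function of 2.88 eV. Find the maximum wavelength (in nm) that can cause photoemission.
430.50 nm

The threshold wavelength is when the photon energy equals the work function:
hc/λ₀ = φ

Solving for λ₀:
λ₀ = hc/φ = (6.626×10⁻³⁴ J·s)(3×10⁸ m/s) / (2.88 eV × 1.602×10⁻¹⁹ J/eV)
λ₀ = 430.50 nm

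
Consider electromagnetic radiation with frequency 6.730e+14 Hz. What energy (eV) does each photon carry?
2.7833 eV

Using E = hf:

E = hf = (6.626×10⁻³⁴ J·s)(6.730e+14 Hz)
E = 2.7833 eV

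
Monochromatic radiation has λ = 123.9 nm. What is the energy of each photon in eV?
10.0068 eV

Using E = hf = hc/λ:

E = hc/λ = (6.626×10⁻³⁴ J·s)(3×10⁸ m/s) / (123.9×10⁻⁹ m)
E = 10.0068 eV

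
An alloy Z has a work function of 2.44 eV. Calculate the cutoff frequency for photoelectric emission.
5.8999e+14 Hz

The threshold frequency is when the photon energy equals the work function:
hf₀ = φ

Solving for f₀:
f₀ = φ/h = (2.44 eV × 1.602×10⁻¹⁹ J/eV) / (6.626×10⁻³⁴ J·s)
f₀ = 5.8999e+14 Hz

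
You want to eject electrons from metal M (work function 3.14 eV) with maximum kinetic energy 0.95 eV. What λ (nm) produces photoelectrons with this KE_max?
303.14 nm

From Einstein's equation: KE_max = hc/λ - φ

Rearranging for λ:
hc/λ = KE_max + φ
λ = hc/(KE_max + φ)

Required photon energy:
E_photon = KE_max + φ = 0.95 + 3.14 = 4.09 eV

Required wavelength:
λ = hc/E_photon = (6.626×10⁻³⁴)(3×10⁸) / (4.09 × 1.602×10⁻¹⁹)
λ = 303.14 nm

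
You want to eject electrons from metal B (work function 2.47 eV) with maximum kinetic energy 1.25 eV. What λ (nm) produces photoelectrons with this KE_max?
333.29 nm

From Einstein's equation: KE_max = hc/λ - φ

Rearranging for λ:
hc/λ = KE_max + φ
λ = hc/(KE_max + φ)

Required photon energy:
E_photon = KE_max + φ = 1.25 + 2.47 = 3.72 eV

Required wavelength:
λ = hc/E_photon = (6.626×10⁻³⁴)(3×10⁸) / (3.72 × 1.602×10⁻¹⁹)
λ = 333.29 nm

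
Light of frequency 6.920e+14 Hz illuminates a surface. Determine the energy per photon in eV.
2.8619 eV

Using E = hf:

E = hf = (6.626×10⁻³⁴ J·s)(6.920e+14 Hz)
E = 2.8619 eV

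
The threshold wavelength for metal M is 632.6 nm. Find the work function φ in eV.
1.96 eV

At the threshold wavelength, photon energy equals work function:
φ = hc/λ₀

Calculating:
φ = (6.626×10⁻³⁴ J·s)(3×10⁸ m/s) / (632.6×10⁻⁹ m)
φ = 1.96 eV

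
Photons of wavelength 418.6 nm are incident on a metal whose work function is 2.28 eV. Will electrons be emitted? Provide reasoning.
Yes

For photoemission, the photon energy must exceed the work function.

Photon energy: E = hc/λ = 2.9619 eV
Work function: φ = 2.28 eV

Since E_photon (2.9619 eV) > φ (2.28 eV), photoemission WILL occur.
The threshold wavelength is λ₀ = hc/φ = 543.8 nm.
Since 418.6 nm < 543.8 nm, the light has sufficient energy.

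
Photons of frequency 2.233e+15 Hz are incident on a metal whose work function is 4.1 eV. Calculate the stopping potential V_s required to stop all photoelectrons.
5.1349 V

The stopping potential V_s satisfies: eV_s = KE_max

First, find KE_max using Einstein's equation:
E_photon = hf = (6.626×10⁻³⁴ J·s)(2.233e+15 Hz) = 9.2349 eV
KE_max = E_photon - φ = 9.2349 - 4.1 = 5.1349 eV

Since eV_s = KE_max:
V_s = KE_max/e = 5.1349 V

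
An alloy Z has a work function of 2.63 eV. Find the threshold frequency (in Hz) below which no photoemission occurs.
6.3593e+14 Hz

The threshold frequency is when the photon energy equals the work function:
hf₀ = φ

Solving for f₀:
f₀ = φ/h = (2.63 eV × 1.602×10⁻¹⁹ J/eV) / (6.626×10⁻³⁴ J·s)
f₀ = 6.3593e+14 Hz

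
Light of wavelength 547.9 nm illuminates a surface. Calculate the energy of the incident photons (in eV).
2.2629 eV

Using E = hf = hc/λ:

E = hc/λ = (6.626×10⁻³⁴ J·s)(3×10⁸ m/s) / (547.9×10⁻⁹ m)
E = 2.2629 eV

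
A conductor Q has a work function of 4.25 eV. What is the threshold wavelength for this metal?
291.73 nm

The threshold wavelength is when the photon energy equals the work function:
hc/λ₀ = φ

Solving for λ₀:
λ₀ = hc/φ = (6.626×10⁻³⁴ J·s)(3×10⁸ m/s) / (4.25 eV × 1.602×10⁻¹⁹ J/eV)
λ₀ = 291.73 nm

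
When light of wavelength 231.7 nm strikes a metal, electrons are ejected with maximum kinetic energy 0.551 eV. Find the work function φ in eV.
4.80 eV

From Einstein's photoelectric equation: KE_max = hf - φ = hc/λ - φ

Rearranging for φ:
φ = hc/λ - KE_max

Calculate photon energy:
E_photon = hc/λ = 5.3511 eV

Therefore:
φ = 5.3511 - 0.551 = 4.80 eV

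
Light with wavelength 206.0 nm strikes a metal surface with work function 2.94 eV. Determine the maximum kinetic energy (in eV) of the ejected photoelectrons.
3.0787 eV

Using Einstein's photoelectric equation: KE_max = hf - φ = hc/λ - φ

First, calculate the photon energy:
E_photon = hc/λ = (6.626×10⁻³⁴ J·s)(3×10⁸ m/s) / (206.0×10⁻⁹ m)
E_photon = 6.0187 eV

Then, the maximum kinetic energy:
KE_max = E_photon - φ = 6.0187 eV - 2.94 eV = 3.0787 eV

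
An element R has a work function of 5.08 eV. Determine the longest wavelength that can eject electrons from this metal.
244.06 nm

The threshold wavelength is when the photon energy equals the work function:
hc/λ₀ = φ

Solving for λ₀:
λ₀ = hc/φ = (6.626×10⁻³⁴ J·s)(3×10⁸ m/s) / (5.08 eV × 1.602×10⁻¹⁹ J/eV)
λ₀ = 244.06 nm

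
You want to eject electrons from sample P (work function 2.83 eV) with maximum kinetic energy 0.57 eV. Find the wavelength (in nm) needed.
364.66 nm

From Einstein's equation: KE_max = hc/λ - φ

Rearranging for λ:
hc/λ = KE_max + φ
λ = hc/(KE_max + φ)

Required photon energy:
E_photon = KE_max + φ = 0.57 + 2.83 = 3.40 eV

Required wavelength:
λ = hc/E_photon = (6.626×10⁻³⁴)(3×10⁸) / (3.40 × 1.602×10⁻¹⁹)
λ = 364.66 nm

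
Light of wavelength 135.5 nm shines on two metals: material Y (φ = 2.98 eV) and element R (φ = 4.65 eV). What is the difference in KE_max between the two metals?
1.6700 eV

Using KE_max = hc/λ - φ for each metal:

Photon energy: E = hc/λ = 9.1501 eV

For material Y (φ₁ = 2.98 eV):
KE₁ = E - φ₁ = 9.1501 - 2.98 = 6.1701 eV

For element R (φ₂ = 4.65 eV):
KE₂ = E - φ₂ = 9.1501 - 4.65 = 4.5001 eV

Difference:
ΔKE = KE₁ - KE₂ = 6.1701 - 4.5001 = 1.6700 eV

Note: The difference equals the difference in work functions: 4.65 - 2.98 = 1.67 eV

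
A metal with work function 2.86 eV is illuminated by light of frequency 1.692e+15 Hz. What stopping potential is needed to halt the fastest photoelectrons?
4.1375 V

The stopping potential V_s satisfies: eV_s = KE_max

First, find KE_max using Einstein's equation:
E_photon = hf = (6.626×10⁻³⁴ J·s)(1.692e+15 Hz) = 6.9975 eV
KE_max = E_photon - φ = 6.9975 - 2.86 = 4.1375 eV

Since eV_s = KE_max:
V_s = KE_max/e = 4.1375 V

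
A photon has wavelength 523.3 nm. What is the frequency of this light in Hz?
5.7289e+14 Hz

Using the wave equation: c = fλ

Solving for frequency:
f = c/λ = (3×10⁸ m/s) / (523.3×10⁻⁹ m)
f = 5.7289e+14 Hz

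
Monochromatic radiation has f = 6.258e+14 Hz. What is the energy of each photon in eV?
2.5881 eV

Using E = hf:

E = hf = (6.626×10⁻³⁴ J·s)(6.258e+14 Hz)
E = 2.5881 eV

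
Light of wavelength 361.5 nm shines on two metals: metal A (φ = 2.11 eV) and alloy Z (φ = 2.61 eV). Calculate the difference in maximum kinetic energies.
0.5000 eV

Using KE_max = hc/λ - φ for each metal:

Photon energy: E = hc/λ = 3.4297 eV

For metal A (φ₁ = 2.11 eV):
KE₁ = E - φ₁ = 3.4297 - 2.11 = 1.3197 eV

For alloy Z (φ₂ = 2.61 eV):
KE₂ = E - φ₂ = 3.4297 - 2.61 = 0.8197 eV

Difference:
ΔKE = KE₁ - KE₂ = 1.3197 - 0.8197 = 0.5000 eV

Note: The difference equals the difference in work functions: 2.61 - 2.11 = 0.50 eV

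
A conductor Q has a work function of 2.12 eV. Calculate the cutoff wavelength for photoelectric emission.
584.83 nm

The threshold wavelength is when the photon energy equals the work function:
hc/λ₀ = φ

Solving for λ₀:
λ₀ = hc/φ = (6.626×10⁻³⁴ J·s)(3×10⁸ m/s) / (2.12 eV × 1.602×10⁻¹⁹ J/eV)
λ₀ = 584.83 nm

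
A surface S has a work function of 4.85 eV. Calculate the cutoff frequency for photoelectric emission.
1.1727e+15 Hz

The threshold frequency is when the photon energy equals the work function:
hf₀ = φ

Solving for f₀:
f₀ = φ/h = (4.85 eV × 1.602×10⁻¹⁹ J/eV) / (6.626×10⁻³⁴ J·s)
f₀ = 1.1727e+15 Hz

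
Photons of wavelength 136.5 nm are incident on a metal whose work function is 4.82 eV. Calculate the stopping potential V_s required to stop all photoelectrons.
4.2631 V

The stopping potential V_s satisfies: eV_s = KE_max

First, find KE_max using Einstein's equation:
E_photon = hc/λ = 9.0831 eV
KE_max = E_photon - φ = 9.0831 - 4.82 = 4.2631 eV

Since eV_s = KE_max:
V_s = KE_max/e = 4.2631 V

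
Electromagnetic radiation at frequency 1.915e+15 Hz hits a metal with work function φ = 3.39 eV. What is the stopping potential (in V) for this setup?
4.5298 V

The stopping potential V_s satisfies: eV_s = KE_max

First, find KE_max using Einstein's equation:
E_photon = hf = (6.626×10⁻³⁴ J·s)(1.915e+15 Hz) = 7.9198 eV
KE_max = E_photon - φ = 7.9198 - 3.39 = 4.5298 eV

Since eV_s = KE_max:
V_s = KE_max/e = 4.5298 V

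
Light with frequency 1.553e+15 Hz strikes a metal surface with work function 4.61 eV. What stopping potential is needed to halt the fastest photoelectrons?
1.8127 V

The stopping potential V_s satisfies: eV_s = KE_max

First, find KE_max using Einstein's equation:
E_photon = hf = (6.626×10⁻³⁴ J·s)(1.553e+15 Hz) = 6.4227 eV
KE_max = E_photon - φ = 6.4227 - 4.61 = 1.8127 eV

Since eV_s = KE_max:
V_s = KE_max/e = 1.8127 V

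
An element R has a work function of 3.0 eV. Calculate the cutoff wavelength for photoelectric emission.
413.28 nm

The threshold wavelength is when the photon energy equals the work function:
hc/λ₀ = φ

Solving for λ₀:
λ₀ = hc/φ = (6.626×10⁻³⁴ J·s)(3×10⁸ m/s) / (3.0 eV × 1.602×10⁻¹⁹ J/eV)
λ₀ = 413.28 nm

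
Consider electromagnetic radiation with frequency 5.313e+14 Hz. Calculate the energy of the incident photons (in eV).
2.1973 eV

Using E = hf:

E = hf = (6.626×10⁻³⁴ J·s)(5.313e+14 Hz)
E = 2.1973 eV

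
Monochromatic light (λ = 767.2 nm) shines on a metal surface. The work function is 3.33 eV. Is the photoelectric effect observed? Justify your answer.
No

For photoemission, the photon energy must exceed the work function.

Photon energy: E = hc/λ = 1.6161 eV
Work function: φ = 3.33 eV

Since E_photon (1.6161 eV) < φ (3.33 eV), photoemission will NOT occur.
The threshold wavelength is λ₀ = hc/φ = 372.3 nm.
Since 767.2 nm > 372.3 nm, the photons lack sufficient energy.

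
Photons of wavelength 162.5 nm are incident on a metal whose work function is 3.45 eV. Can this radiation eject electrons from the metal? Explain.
Yes

For photoemission, the photon energy must exceed the work function.

Photon energy: E = hc/λ = 7.6298 eV
Work function: φ = 3.45 eV

Since E_photon (7.6298 eV) > φ (3.45 eV), photoemission WILL occur.
The threshold wavelength is λ₀ = hc/φ = 359.4 nm.
Since 162.5 nm < 359.4 nm, the light has sufficient energy.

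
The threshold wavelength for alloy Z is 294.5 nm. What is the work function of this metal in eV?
4.21 eV

At the threshold wavelength, photon energy equals work function:
φ = hc/λ₀

Calculating:
φ = (6.626×10⁻³⁴ J·s)(3×10⁸ m/s) / (294.5×10⁻⁹ m)
φ = 4.21 eV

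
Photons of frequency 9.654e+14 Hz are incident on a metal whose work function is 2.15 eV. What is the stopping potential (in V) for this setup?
1.8426 V

The stopping potential V_s satisfies: eV_s = KE_max

First, find KE_max using Einstein's equation:
E_photon = hf = (6.626×10⁻³⁴ J·s)(9.654e+14 Hz) = 3.9926 eV
KE_max = E_photon - φ = 3.9926 - 2.15 = 1.8426 eV

Since eV_s = KE_max:
V_s = KE_max/e = 1.8426 V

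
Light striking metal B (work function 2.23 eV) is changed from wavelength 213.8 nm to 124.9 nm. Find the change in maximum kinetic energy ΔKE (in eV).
4.1276 eV

Using Einstein's equation: KE_max = hc/λ - φ

For λ₁ = 213.8 nm:
KE₁ = hc/λ₁ - φ = 5.7991 - 2.23 = 3.5691 eV

For λ₂ = 124.9 nm:
KE₂ = hc/λ₂ - φ = 9.9267 - 2.23 = 7.6967 eV

Change in KE:
ΔKE = KE₂ - KE₁ = 7.6967 - 3.5691 = 4.1276 eV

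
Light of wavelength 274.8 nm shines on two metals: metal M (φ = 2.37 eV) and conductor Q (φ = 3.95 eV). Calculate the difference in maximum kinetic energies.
1.5800 eV

Using KE_max = hc/λ - φ for each metal:

Photon energy: E = hc/λ = 4.5118 eV

For metal M (φ₁ = 2.37 eV):
KE₁ = E - φ₁ = 4.5118 - 2.37 = 2.1418 eV

For conductor Q (φ₂ = 3.95 eV):
KE₂ = E - φ₂ = 4.5118 - 3.95 = 0.5618 eV

Difference:
ΔKE = KE₁ - KE₂ = 2.1418 - 0.5618 = 1.5800 eV

Note: The difference equals the difference in work functions: 3.95 - 2.37 = 1.58 eV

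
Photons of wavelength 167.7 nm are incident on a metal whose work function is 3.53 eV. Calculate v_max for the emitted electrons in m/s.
1.1657e+06 m/s

First, find the maximum kinetic energy:
E_photon = hc/λ = 7.3932 eV
KE_max = E_photon - φ = 7.3932 - 3.53 = 3.8632 eV

Convert to Joules: KE_max = 3.8632 × 1.602×10⁻¹⁹ J = 6.1896e-19 J

Then use KE = ½mv² to find velocity:
v = √(2·KE/m) = √(2 × 6.1896e-19 J / 9.109e-31 kg)
v = 1.1657e+06 m/s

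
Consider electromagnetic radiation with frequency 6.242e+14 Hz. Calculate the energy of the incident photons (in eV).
2.5815 eV

Using E = hf:

E = hf = (6.626×10⁻³⁴ J·s)(6.242e+14 Hz)
E = 2.5815 eV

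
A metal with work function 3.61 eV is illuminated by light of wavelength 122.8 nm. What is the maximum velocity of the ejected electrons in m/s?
1.5105e+06 m/s

First, find the maximum kinetic energy:
E_photon = hc/λ = 10.0964 eV
KE_max = E_photon - φ = 10.0964 - 3.61 = 6.4864 eV

Convert to Joules: KE_max = 6.4864 × 1.602×10⁻¹⁹ J = 1.0392e-18 J

Then use KE = ½mv² to find velocity:
v = √(2·KE/m) = √(2 × 1.0392e-18 J / 9.109e-31 kg)
v = 1.5105e+06 m/s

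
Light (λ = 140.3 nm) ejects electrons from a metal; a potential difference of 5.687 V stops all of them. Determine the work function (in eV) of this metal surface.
3.15 eV

The stopping potential gives the maximum kinetic energy: KE_max = eV_s = 5.687 eV

From Einstein's photoelectric equation: KE_max = hc/λ - φ
Rearranging: φ = hc/λ - KE_max

Calculate photon energy:
E_photon = hc/λ = (6.626×10⁻³⁴ J·s)(3×10⁸ m/s) / (140.3×10⁻⁹ m) = 8.8371 eV

Therefore:
φ = 8.8371 - 5.687 = 3.15 eV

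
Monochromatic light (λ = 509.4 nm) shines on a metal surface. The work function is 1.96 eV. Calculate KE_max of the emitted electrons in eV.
0.4739 eV

Using Einstein's photoelectric equation: KE_max = hf - φ = hc/λ - φ

First, calculate the photon energy:
E_photon = hc/λ = (6.626×10⁻³⁴ J·s)(3×10⁸ m/s) / (509.4×10⁻⁹ m)
E_photon = 2.4339 eV

Then, the maximum kinetic energy:
KE_max = E_photon - φ = 2.4339 eV - 1.96 eV = 0.4739 eV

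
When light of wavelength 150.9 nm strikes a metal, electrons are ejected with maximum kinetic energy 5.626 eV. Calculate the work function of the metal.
2.59 eV

From Einstein's photoelectric equation: KE_max = hf - φ = hc/λ - φ

Rearranging for φ:
φ = hc/λ - KE_max

Calculate photon energy:
E_photon = hc/λ = 8.2163 eV

Therefore:
φ = 8.2163 - 5.626 = 2.59 eV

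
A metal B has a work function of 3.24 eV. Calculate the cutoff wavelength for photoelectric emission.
382.67 nm

The threshold wavelength is when the photon energy equals the work function:
hc/λ₀ = φ

Solving for λ₀:
λ₀ = hc/φ = (6.626×10⁻³⁴ J·s)(3×10⁸ m/s) / (3.24 eV × 1.602×10⁻¹⁹ J/eV)
λ₀ = 382.67 nm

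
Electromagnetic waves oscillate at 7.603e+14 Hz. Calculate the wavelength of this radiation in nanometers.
394.31 nm

Using the wave equation: c = fλ

Solving for wavelength:
λ = c/f = (3×10⁸ m/s) / (7.603e+14 Hz)
λ = 394.31 nm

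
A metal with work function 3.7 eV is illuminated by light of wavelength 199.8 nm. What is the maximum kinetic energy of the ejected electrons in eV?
2.5054 eV

Using Einstein's photoelectric equation: KE_max = hf - φ = hc/λ - φ

First, calculate the photon energy:
E_photon = hc/λ = (6.626×10⁻³⁴ J·s)(3×10⁸ m/s) / (199.8×10⁻⁹ m)
E_photon = 6.2054 eV

Then, the maximum kinetic energy:
KE_max = E_photon - φ = 6.2054 eV - 3.7 eV = 2.5054 eV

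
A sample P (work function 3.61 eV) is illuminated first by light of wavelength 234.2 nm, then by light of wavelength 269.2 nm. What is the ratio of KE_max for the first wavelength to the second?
1.6913

Using Einstein's equation: KE_max = hc/λ - φ

For λ₁ = 234.2 nm:
E₁ = hc/λ₁ = 5.2939 eV
KE₁ = E₁ - φ = 5.2939 - 3.61 = 1.6839 eV

For λ₂ = 269.2 nm:
E₂ = hc/λ₂ = 4.6057 eV
KE₂ = E₂ - φ = 4.6057 - 3.61 = 0.9957 eV

Ratio: KE₁/KE₂ = 1.6839/0.9957 = 1.6913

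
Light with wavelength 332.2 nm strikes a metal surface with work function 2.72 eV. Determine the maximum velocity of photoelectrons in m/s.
5.9671e+05 m/s

First, find the maximum kinetic energy:
E_photon = hc/λ = 3.7322 eV
KE_max = E_photon - φ = 3.7322 - 2.72 = 1.0122 eV

Convert to Joules: KE_max = 1.0122 × 1.602×10⁻¹⁹ J = 1.6217e-19 J

Then use KE = ½mv² to find velocity:
v = √(2·KE/m) = √(2 × 1.6217e-19 J / 9.109e-31 kg)
v = 5.9671e+05 m/s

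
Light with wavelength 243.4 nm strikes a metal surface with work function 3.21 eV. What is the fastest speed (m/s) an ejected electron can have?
8.1404e+05 m/s

First, find the maximum kinetic energy:
E_photon = hc/λ = 5.0938 eV
KE_max = E_photon - φ = 5.0938 - 3.21 = 1.8838 eV

Convert to Joules: KE_max = 1.8838 × 1.602×10⁻¹⁹ J = 3.0183e-19 J

Then use KE = ½mv² to find velocity:
v = √(2·KE/m) = √(2 × 3.0183e-19 J / 9.109e-31 kg)
v = 8.1404e+05 m/s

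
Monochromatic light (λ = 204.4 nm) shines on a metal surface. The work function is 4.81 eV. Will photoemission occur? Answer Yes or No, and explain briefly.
Yes

For photoemission, the photon energy must exceed the work function.

Photon energy: E = hc/λ = 6.0658 eV
Work function: φ = 4.81 eV

Since E_photon (6.0658 eV) > φ (4.81 eV), photoemission WILL occur.
The threshold wavelength is λ₀ = hc/φ = 257.8 nm.
Since 204.4 nm < 257.8 nm, the light has sufficient energy.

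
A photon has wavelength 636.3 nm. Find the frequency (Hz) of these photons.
4.7115e+14 Hz

Using the wave equation: c = fλ

Solving for frequency:
f = c/λ = (3×10⁸ m/s) / (636.3×10⁻⁹ m)
f = 4.7115e+14 Hz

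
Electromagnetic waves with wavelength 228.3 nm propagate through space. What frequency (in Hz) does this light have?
1.3132e+15 Hz

Using the wave equation: c = fλ

Solving for frequency:
f = c/λ = (3×10⁸ m/s) / (228.3×10⁻⁹ m)
f = 1.3132e+15 Hz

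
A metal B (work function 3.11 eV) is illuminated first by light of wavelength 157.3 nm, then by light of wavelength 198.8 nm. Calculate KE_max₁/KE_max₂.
1.5263

Using Einstein's equation: KE_max = hc/λ - φ

For λ₁ = 157.3 nm:
E₁ = hc/λ₁ = 7.8820 eV
KE₁ = E₁ - φ = 7.8820 - 3.11 = 4.7720 eV

For λ₂ = 198.8 nm:
E₂ = hc/λ₂ = 6.2366 eV
KE₂ = E₂ - φ = 6.2366 - 3.11 = 3.1266 eV

Ratio: KE₁/KE₂ = 4.7720/3.1266 = 1.5263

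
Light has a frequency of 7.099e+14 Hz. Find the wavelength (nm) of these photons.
422.30 nm

Using the wave equation: c = fλ

Solving for wavelength:
λ = c/f = (3×10⁸ m/s) / (7.099e+14 Hz)
λ = 422.30 nm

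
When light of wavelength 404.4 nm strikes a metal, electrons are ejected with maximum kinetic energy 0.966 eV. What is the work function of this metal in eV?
2.10 eV

From Einstein's photoelectric equation: KE_max = hf - φ = hc/λ - φ

Rearranging for φ:
φ = hc/λ - KE_max

Calculate photon energy:
E_photon = hc/λ = 3.0659 eV

Therefore:
φ = 3.0659 - 0.966 = 2.10 eV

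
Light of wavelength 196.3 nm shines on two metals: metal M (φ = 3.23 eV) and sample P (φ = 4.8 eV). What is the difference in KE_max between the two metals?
1.5700 eV

Using KE_max = hc/λ - φ for each metal:

Photon energy: E = hc/λ = 6.3161 eV

For metal M (φ₁ = 3.23 eV):
KE₁ = E - φ₁ = 6.3161 - 3.23 = 3.0861 eV

For sample P (φ₂ = 4.8 eV):
KE₂ = E - φ₂ = 6.3161 - 4.8 = 1.5161 eV

Difference:
ΔKE = KE₁ - KE₂ = 3.0861 - 1.5161 = 1.5700 eV

Note: The difference equals the difference in work functions: 4.8 - 3.23 = 1.57 eV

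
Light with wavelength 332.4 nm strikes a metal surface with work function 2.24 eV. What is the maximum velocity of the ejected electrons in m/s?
7.2396e+05 m/s

First, find the maximum kinetic energy:
E_photon = hc/λ = 3.7300 eV
KE_max = E_photon - φ = 3.7300 - 2.24 = 1.4900 eV

Convert to Joules: KE_max = 1.4900 × 1.602×10⁻¹⁹ J = 2.3872e-19 J

Then use KE = ½mv² to find velocity:
v = √(2·KE/m) = √(2 × 2.3872e-19 J / 9.109e-31 kg)
v = 7.2396e+05 m/s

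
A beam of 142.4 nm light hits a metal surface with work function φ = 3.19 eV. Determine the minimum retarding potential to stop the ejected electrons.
5.5168 V

The stopping potential V_s satisfies: eV_s = KE_max

First, find KE_max using Einstein's equation:
E_photon = hc/λ = 8.7068 eV
KE_max = E_photon - φ = 8.7068 - 3.19 = 5.5168 eV

Since eV_s = KE_max:
V_s = KE_max/e = 5.5168 V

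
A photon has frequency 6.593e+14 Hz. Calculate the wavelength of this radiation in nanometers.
454.71 nm

Using the wave equation: c = fλ

Solving for wavelength:
λ = c/f = (3×10⁸ m/s) / (6.593e+14 Hz)
λ = 454.71 nm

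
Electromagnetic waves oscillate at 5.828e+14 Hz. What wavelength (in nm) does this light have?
514.40 nm

Using the wave equation: c = fλ

Solving for wavelength:
λ = c/f = (3×10⁸ m/s) / (5.828e+14 Hz)
λ = 514.40 nm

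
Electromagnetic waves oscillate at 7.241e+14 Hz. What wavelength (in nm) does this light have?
414.02 nm

Using the wave equation: c = fλ

Solving for wavelength:
λ = c/f = (3×10⁸ m/s) / (7.241e+14 Hz)
λ = 414.02 nm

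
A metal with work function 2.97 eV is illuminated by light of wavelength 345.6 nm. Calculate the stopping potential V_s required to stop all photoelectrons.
0.6175 V

The stopping potential V_s satisfies: eV_s = KE_max

First, find KE_max using Einstein's equation:
E_photon = hc/λ = 3.5875 eV
KE_max = E_photon - φ = 3.5875 - 2.97 = 0.6175 eV

Since eV_s = KE_max:
V_s = KE_max/e = 0.6175 V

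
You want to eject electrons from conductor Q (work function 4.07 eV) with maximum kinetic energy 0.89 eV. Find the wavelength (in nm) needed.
249.97 nm

From Einstein's equation: KE_max = hc/λ - φ

Rearranging for λ:
hc/λ = KE_max + φ
λ = hc/(KE_max + φ)

Required photon energy:
E_photon = KE_max + φ = 0.89 + 4.07 = 4.96 eV

Required wavelength:
λ = hc/E_photon = (6.626×10⁻³⁴)(3×10⁸) / (4.96 × 1.602×10⁻¹⁹)
λ = 249.97 nm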